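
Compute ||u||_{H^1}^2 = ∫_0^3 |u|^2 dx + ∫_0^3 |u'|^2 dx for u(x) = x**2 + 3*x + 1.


||u||_{H^1}^2 = 4161/10

The H^1 norm (squared) on an interval (0, L) is
  ||u||_{H^1}^2 = ∫_0^L u(x)^2 dx + ∫_0^L u'(x)^2 dx.
Compute u'(x) = 2*x + 3.
Then u(x)^2 = x**4 + 6*x**3 + 11*x**2 + 6*x + 1 and u'(x)^2 = 4*x**2 + 12*x + 9.
Integrate each monomial from 0 to 3 using ∫_0^3 c·x^n dx = c·3^(n+1)/(n+1):
  ∫_0^3 u(x)^2 dx = ∫_0^3 (x^4 + 6*x^3 + 11*x^2 + 6*x + 1) dx. Term by term:
    ∫_0^3 x^4 dx = 243/5;  ∫_0^3 6*x^3 dx = 243/2;  ∫_0^3 11*x^2 dx = 99;
    ∫_0^3 6*x dx = 27;  ∫_0^3 1 dx = 3.
  Sum: 243/5 + 243/2 + 99 + 27 + 3 = 2991/10.
  ∫_0^3 u'(x)^2 dx = ∫_0^3 (4*x^2 + 12*x + 9) dx. Term by term:
    ∫_0^3 4*x^2 dx = 36;  ∫_0^3 12*x dx = 54;  ∫_0^3 9 dx = 27.
  Sum: 36 + 54 + 27 = 117.
Adding: ||u||_{H^1}^2 = 2991/10 + 117 = 4161/10.


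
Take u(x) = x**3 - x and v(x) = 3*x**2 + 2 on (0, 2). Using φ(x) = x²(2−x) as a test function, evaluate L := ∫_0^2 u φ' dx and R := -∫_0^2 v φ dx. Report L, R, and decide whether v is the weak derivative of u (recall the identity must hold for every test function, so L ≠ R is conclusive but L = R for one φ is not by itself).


LHS = -76/15, RHS = -136/15. No, v is not the weak derivative of u.

u(x) = x**3 - x, classical derivative u'(x) = 3*x**2 - 1.
φ(x) = x²(2−x), so φ'(x) = x*(4 - 3*x).
Note φ(0) = φ(2) = 0, so the boundary term u·φ vanishes.
LHS = ∫_0^2 u(x) φ'(x) dx = ∫_0^2 (-3*x^5 + 4*x^4 + 3*x^3 - 4*x^2) dx. Term by term:
  ∫_0^2 -3*x^5 dx = -32;  ∫_0^2 4*x^4 dx = 128/5;  ∫_0^2 3*x^3 dx = 12;
  ∫_0^2 -4*x^2 dx = -32/3.
Sum: -32 + 128/5 + 12 − 32/3 = -76/15.
So LHS = -76/15.
∫_0^2 v(x) φ(x) dx = ∫_0^2 (-3*x^5 + 6*x^4 - 2*x^3 + 4*x^2) dx. Term by term:
  ∫_0^2 -3*x^5 dx = -32;  ∫_0^2 6*x^4 dx = 192/5;  ∫_0^2 -2*x^3 dx = -8;
  ∫_0^2 4*x^2 dx = 32/3.
Sum: -32 + 192/5 − 8 + 32/3 = 136/15.
So RHS = -∫_0^2 v(x) φ(x) dx = -136/15.
LHS − RHS = 4 ≠ 0, so the identity fails.
(For a valid weak derivative the identity must hold for EVERY test function, in particular this one. The failure shows v is NOT the weak derivative of u.)
Correct weak derivative would be u'(x) = 3*x**2 - 1.


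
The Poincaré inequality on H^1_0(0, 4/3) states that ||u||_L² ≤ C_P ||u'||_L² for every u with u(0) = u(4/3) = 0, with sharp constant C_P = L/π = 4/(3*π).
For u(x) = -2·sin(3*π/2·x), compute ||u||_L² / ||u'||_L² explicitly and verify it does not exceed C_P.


||u||_L² / ||u'||_L² = 2/(3*π) < C_P = 4/(3*π).

u(x) = -2·sin(3*π/2·x), so u'(x) = -3*π*cos(3*π*x/2).
Writing u(x) = A·sin(kπx/L) with A = -2 and k = 2, use ∫_0^L sin²(kπx/L) dx = L/2 and ∫_0^L cos²(kπx/L) dx = L/2.
u² = 4·sin²(3*π/2·x) and (u')² = 9*π^2·cos²(3*π/2·x), and each of sin², cos² integrates to L/2 = 2/3 over (0, 4/3).
∫_0^4/3 u² dx = 8/3, so ||u||_L² = 2*sqrt(6)/3.
∫_0^4/3 (u')² dx = 6*π^2, so ||u'||_L² = sqrt(6)*π.
Ratio ||u||_L² / ||u'||_L² = 2/(3*π).
Sharp Poincaré constant on H^1_0(0, 4/3) is C_P = L/π = 4/(3*π), achieved by sin(3*π/4·x).
This is the k = 2 harmonic; the ratio L/(kπ) is strictly less than C_P = L/π, consistent with the sharp inequality ||u||_L² ≤ C_P ||u'||_L².


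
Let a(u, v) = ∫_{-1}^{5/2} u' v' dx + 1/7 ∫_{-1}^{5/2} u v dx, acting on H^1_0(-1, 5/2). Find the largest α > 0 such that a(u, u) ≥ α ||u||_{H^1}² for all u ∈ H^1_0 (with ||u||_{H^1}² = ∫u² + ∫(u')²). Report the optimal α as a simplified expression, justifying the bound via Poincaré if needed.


α = (7 + 4*π^2)/(4*π^2 + 49)

Coercivity of a(·,·) on H^1_0(-1, 5/2) means a(u, u) ≥ α ||u||_{H^1}² for every u ∈ H^1_0.
The interval has length L = 7/2, and Poincaré/coercivity depend only on L. Here a(u, u) = ∫(u')² + (1/7)·∫u².
Here 0 < c = 1/7 < 1. The condition a(u,u) ≥ α||u||_{H^1}² reads (1−α)∫(u')² ≥ (α−c)∫u². Any admissible α is ≤ 1 (rapidly oscillating u have ∫u²/∫(u')² → 0), and α = 1 would force 0 ≥ (1−c)∫u², impossible since c < 1; so 1−α > 0. By the sharp Poincaré inequality on H^1_0 of an interval of length L, ∫(u')² ≥ (π/L)²∫u² with equality for the first sine mode sin(π(x−x₀)/L) (x₀ the left endpoint), so the inequality holds for all u iff (1−α)(π/L)² ≥ α − c, i.e. α ≤ ((π/L)² + c)/((π/L)² + 1) = (1 + c(L/π)²)/(1 + (L/π)²). With (π/L)² = 4*π^2/49 and c = 1/7, the largest admissible constant is α = ((π/L)² + c)/((π/L)² + 1).
Simplifying, α = (7 + 4*π^2)/(4*π^2 + 49).


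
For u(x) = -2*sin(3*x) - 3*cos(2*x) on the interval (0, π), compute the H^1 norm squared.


||u||_{H^1(0,π)}^2 = 72 + 85*π/2

u'(x) = 6*sin(2*x) - 6*cos(3*x).
Expand u² and (u')² and integrate term by term on (0, π), using: for integers n ≥ 1, ∫_0^π sin²(nx) dx = ∫_0^π cos²(nx) dx = π/2; for n ≠ n', ∫_0^π sin(nx)sin(n'x) dx = ∫_0^π cos(nx)cos(n'x) dx = 0; and by product-to-sum, ∫_0^π sin(nx)cos(n'x) dx = ½∫_0^π [sin((n+n')x) + sin((n−n')x)] dx, which is 0 when n+n' is even and 2n/(n²−n'²) when n+n' is odd (it need not vanish on (0, π)).
  u² squared terms: (-3)²·∫cos(2x)² dx = 9·π/2 = 9*π/2;  (-2)²·∫sin(3x)² dx = 4·π/2 = 2*π.
  u² cross terms: 2·(-3)·(-2)·∫cos(2x)·sin(3x) dx = 12·(6/5) = 72/5.
  So ∫_0^π u² dx = 9*π/2 + 2*π + 72/5 = 72/5 + 13*π/2.
  (u')² squared terms: (-6)²·∫cos(3x)² dx = 36·π/2 = 18*π;  (6)²·∫sin(2x)² dx = 36·π/2 = 18*π.
  (u')² cross terms: 2·(-6)·(6)·∫cos(3x)·sin(2x) dx = -72·(-4/5) = 288/5.
  So ∫_0^π (u')² dx = 18*π + 18*π + 288/5 = 288/5 + 36*π.
||u||_{H^1}^2 = (72/5 + 13*π/2) + (288/5 + 36*π) = 72 + 85*π/2.


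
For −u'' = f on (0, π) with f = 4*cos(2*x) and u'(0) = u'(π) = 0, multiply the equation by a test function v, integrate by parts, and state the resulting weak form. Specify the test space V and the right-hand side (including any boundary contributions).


V = H^1(0, π) (no boundary constraint on v; u is determined up to an additive constant); weak form: ∫_0^π u'v' dx = ∫_0^π (4*cos(2*x)) v dx for all v ∈ V.

Multiply both sides by a test function v and integrate from 0 to π:
  ∫_0^π −u''(x) v(x) dx = ∫_0^π f(x) v(x) dx.
Integrate the LHS by parts once:
  ∫_0^π −u'' v dx = −[u'(x) v(x)]_0^π + ∫_0^π u'(x) v'(x) dx.
Thus ∫_0^π u'(x) v'(x) dx = ∫_0^π f(x) v(x) dx + [u'(x) v(x)]_0^π.
Choose V so that boundary terms are either known or forced to vanish.
u has homogeneous Neumann: u'(0) = u'(π) = 0. So [u' v]_0^π = 0·v(π) − 0·v(0) = 0 for any v; take V = H^1(0, π).
Weak formulation: find u (satisfying any essential BC) such that ∫_0^π u'(x) v'(x) dx = ∫_0^π f v dx for all v ∈ V (homogeneous Neumann, so boundary terms vanish).
Substituting f(x) = 4*cos(2*x), the right-hand side is ∫_0^π (4*cos(2*x)) v dx.
Compatibility check (pure Neumann): taking v ≡ 1 ∈ V gives 0 = ∫_0^π f dx + (0) − (0), i.e. ∫_0^π f dx must equal u'(0) − u'(π) = 0. Indeed ∫_0^π (4*cos(2*x)) dx = 0, so the data are compatible. The solution is then unique only up to an additive constant (fix it e.g. by requiring ∫_0^π u dx = 0).


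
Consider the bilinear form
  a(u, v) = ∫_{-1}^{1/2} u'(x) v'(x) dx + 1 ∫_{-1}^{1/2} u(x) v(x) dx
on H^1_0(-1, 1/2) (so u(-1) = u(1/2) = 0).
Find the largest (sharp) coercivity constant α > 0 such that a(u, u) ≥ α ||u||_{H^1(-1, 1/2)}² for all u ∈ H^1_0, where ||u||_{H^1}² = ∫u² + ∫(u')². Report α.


α = 1

Coercivity of a(·,·) on H^1_0(-1, 1/2) means a(u, u) ≥ α ||u||_{H^1}² for every u ∈ H^1_0.
The interval has length L = 3/2, and Poincaré/coercivity depend only on L. Here a(u, u) = ∫(u')² + (1)·∫u².
Here c = 1 ≥ 1, so a(u,u) = ∫(u')² + c∫u² ≥ ∫(u')² + ∫u² = ||u||_{H^1}², i.e. α = 1 works. No larger α is possible: a(u,u) ≥ α||u||_{H^1}² means (1−α)∫(u')² ≥ (α−c)∫u², and for the modes u_n = sin(nπ(x−x₀)/L) (x₀ the left endpoint) one has ∫u_n²/∫(u_n')² = (L/(nπ))² → 0, so a(u_n,u_n)/||u_n||_{H^1}² → 1. Hence the optimal constant is α = 1.
Therefore α = 1.


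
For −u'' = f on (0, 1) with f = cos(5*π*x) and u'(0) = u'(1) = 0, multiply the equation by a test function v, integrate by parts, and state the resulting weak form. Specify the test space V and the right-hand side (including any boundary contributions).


V = H^1(0, 1) (no boundary constraint on v; u is determined up to an additive constant); weak form: ∫_0^1 u'v' dx = ∫_0^1 (cos(5*π*x)) v dx for all v ∈ V.

Multiply both sides by a test function v and integrate from 0 to 1:
  ∫_0^1 −u''(x) v(x) dx = ∫_0^1 f(x) v(x) dx.
Integrate the LHS by parts once:
  ∫_0^1 −u'' v dx = −[u'(x) v(x)]_0^1 + ∫_0^1 u'(x) v'(x) dx.
Thus ∫_0^1 u'(x) v'(x) dx = ∫_0^1 f(x) v(x) dx + [u'(x) v(x)]_0^1.
Choose V so that boundary terms are either known or forced to vanish.
u has homogeneous Neumann: u'(0) = u'(1) = 0. So [u' v]_0^1 = 0·v(1) − 0·v(0) = 0 for any v; take V = H^1(0, 1).
Weak formulation: find u (satisfying any essential BC) such that ∫_0^1 u'(x) v'(x) dx = ∫_0^1 f v dx for all v ∈ V (homogeneous Neumann, so boundary terms vanish).
Substituting f(x) = cos(5*π*x), the right-hand side is ∫_0^1 (cos(5*π*x)) v dx.
Compatibility check (pure Neumann): taking v ≡ 1 ∈ V gives 0 = ∫_0^1 f dx + (0) − (0), i.e. ∫_0^1 f dx must equal u'(0) − u'(1) = 0. Indeed ∫_0^1 (cos(5*π*x)) dx = 0, so the data are compatible. The solution is then unique only up to an additive constant (fix it e.g. by requiring ∫_0^1 u dx = 0).


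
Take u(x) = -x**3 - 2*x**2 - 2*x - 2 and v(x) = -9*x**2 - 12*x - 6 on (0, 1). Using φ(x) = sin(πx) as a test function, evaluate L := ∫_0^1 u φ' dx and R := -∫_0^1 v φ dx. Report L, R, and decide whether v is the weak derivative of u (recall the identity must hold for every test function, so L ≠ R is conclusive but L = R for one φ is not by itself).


LHS = -12/π^3 + 11/π, RHS = -36/π^3 + 33/π. No, v is not the weak derivative of u.

u(x) = -x**3 - 2*x**2 - 2*x - 2, classical derivative u'(x) = -3*x**2 - 4*x - 2.
φ(x) = sin(πx), so φ'(x) = π*cos(π*x).
Note φ(0) = φ(1) = 0, so the boundary term u·φ vanishes.
LHS = ∫_0^1 u(x) φ'(x) dx = ∫_0^1 (-π*x^3*cos(π*x) - 2*π*x^2*cos(π*x) - 2*π*x*cos(π*x) - 2*π*cos(π*x)) dx. Term by term:
  ∫_0^1 -2*π*cos(π*x) dx = 0;  ∫_0^1 -π*x^3*cos(π*x) dx = -12/π^3 + 3/π;  ∫_0^1 -2*π*x*cos(π*x) dx = 4/π;
  ∫_0^1 -2*π*x^2*cos(π*x) dx = 4/π.
Sum: 0 + -12/π^3 + 3/π + 4/π + 4/π = -12/π^3 + 11/π.
So LHS = -12/π^3 + 11/π.
∫_0^1 v(x) φ(x) dx = ∫_0^1 (-9*x^2*sin(π*x) - 12*x*sin(π*x) - 6*sin(π*x)) dx. Term by term:
  ∫_0^1 -6*sin(π*x) dx = -12/π;  ∫_0^1 -12*x*sin(π*x) dx = -12/π;  ∫_0^1 -9*x^2*sin(π*x) dx = -9/π + 36/π^3.
Sum: -12/π − 12/π + -9/π + 36/π^3 = -33/π + 36/π^3.
So RHS = -∫_0^1 v(x) φ(x) dx = -36/π^3 + 33/π.
LHS − RHS = -22/π + 24/π^3 ≠ 0, so the identity fails.
(For a valid weak derivative the identity must hold for EVERY test function, in particular this one. The failure shows v is NOT the weak derivative of u.)
Correct weak derivative would be u'(x) = -3*x**2 - 4*x - 2.


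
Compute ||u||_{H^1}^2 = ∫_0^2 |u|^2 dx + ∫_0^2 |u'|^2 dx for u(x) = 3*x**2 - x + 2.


||u||_{H^1}^2 = 2134/15

The H^1 norm (squared) on an interval (0, L) is
  ||u||_{H^1}^2 = ∫_0^L u(x)^2 dx + ∫_0^L u'(x)^2 dx.
Compute u'(x) = 6*x - 1.
Then u(x)^2 = 9*x**4 - 6*x**3 + 13*x**2 - 4*x + 4 and u'(x)^2 = 36*x**2 - 12*x + 1.
Integrate each monomial from 0 to 2 using ∫_0^2 c·x^n dx = c·2^(n+1)/(n+1):
  ∫_0^2 u(x)^2 dx = ∫_0^2 (9*x^4 - 6*x^3 + 13*x^2 - 4*x + 4) dx. Term by term:
    ∫_0^2 9*x^4 dx = 288/5;  ∫_0^2 -6*x^3 dx = -24;  ∫_0^2 13*x^2 dx = 104/3;
    ∫_0^2 -4*x dx = -8;  ∫_0^2 4 dx = 8.
  Sum: 288/5 − 24 + 104/3 − 8 + 8 = 1024/15.
  ∫_0^2 u'(x)^2 dx = ∫_0^2 (36*x^2 - 12*x + 1) dx. Term by term:
    ∫_0^2 36*x^2 dx = 96;  ∫_0^2 -12*x dx = -24;  ∫_0^2 1 dx = 2.
  Sum: 96 − 24 + 2 = 74.
Adding: ||u||_{H^1}^2 = 1024/15 + 74 = 2134/15.


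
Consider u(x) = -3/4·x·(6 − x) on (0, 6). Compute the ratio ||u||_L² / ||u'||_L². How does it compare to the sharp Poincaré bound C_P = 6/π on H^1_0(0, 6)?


||u||_L² / ||u'||_L² = 3*sqrt(10)/5 < C_P = 6/π.

u(x) = -3/4·x·(6 − x), so u'(x) = 3*x/2 - 9/2.
u(x) = -3/4·x·(6 − x) vanishes at x = 0 and x = 6, so u ∈ H^1_0(0, 6). Differentiate via the product rule and integrate the resulting polynomials term by term.
  ∫_0^6 u² dx = ∫_0^6 (9*x^4/16 - 27*x^3/4 + 81*x^2/4) dx. Term by term:
    ∫_0^6 9*x^4/16 dx = 4374/5;  ∫_0^6 -27*x^3/4 dx = -2187;  ∫_0^6 81*x^2/4 dx = 1458.
  Sum: 4374/5 − 2187 + 1458 = 729/5.
  ∫_0^6 (u')² dx = ∫_0^6 (9*x^2/4 - 27*x/2 + 81/4) dx. Term by term:
    ∫_0^6 9*x^2/4 dx = 162;  ∫_0^6 -27*x/2 dx = -243;  ∫_0^6 81/4 dx = 243/2.
  Sum: 162 − 243 + 243/2 = 81/2.
∫_0^6 u² dx = 729/5, so ||u||_L² = 27*sqrt(5)/5.
∫_0^6 (u')² dx = 81/2, so ||u'||_L² = 9*sqrt(2)/2.
Ratio ||u||_L² / ||u'||_L² = 3*sqrt(10)/5.
Sharp Poincaré constant on H^1_0(0, 6) is C_P = L/π = 6/π, achieved by sin(π/6·x).
A polynomial bump cannot attain the sharp Poincaré constant (only the first sine eigenfunction does), so the ratio is strictly less than C_P, consistent with ||u||_L² ≤ C_P ||u'||_L².


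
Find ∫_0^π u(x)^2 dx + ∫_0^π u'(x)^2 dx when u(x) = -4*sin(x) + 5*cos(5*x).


||u||_{H^1(0,π)}^2 = 341*π

u'(x) = -25*sin(5*x) - 4*cos(x).
Expand u² and (u')² and integrate term by term on (0, π), using: for integers n ≥ 1, ∫_0^π sin²(nx) dx = ∫_0^π cos²(nx) dx = π/2; for n ≠ n', ∫_0^π sin(nx)sin(n'x) dx = ∫_0^π cos(nx)cos(n'x) dx = 0; and by product-to-sum, ∫_0^π sin(nx)cos(n'x) dx = ½∫_0^π [sin((n+n')x) + sin((n−n')x)] dx, which is 0 when n+n' is even and 2n/(n²−n'²) when n+n' is odd (it need not vanish on (0, π)).
  u² squared terms: (-4)²·∫sin(x)² dx = 16·π/2 = 8*π;  (5)²·∫cos(5x)² dx = 25·π/2 = 25*π/2.
  u² cross terms: 2·(-4)·(5)·∫sin(x)·cos(5x) dx = -40·(0) = 0.
  So ∫_0^π u² dx = 8*π + 25*π/2 + 0 = 41*π/2.
  (u')² squared terms: (-25)²·∫sin(5x)² dx = 625·π/2 = 625*π/2;  (-4)²·∫cos(x)² dx = 16·π/2 = 8*π.
  (u')² cross terms: 2·(-25)·(-4)·∫sin(5x)·cos(x) dx = 200·(0) = 0.
  So ∫_0^π (u')² dx = 625*π/2 + 8*π + 0 = 641*π/2.
||u||_{H^1}^2 = (41*π/2) + (641*π/2) = 341*π.


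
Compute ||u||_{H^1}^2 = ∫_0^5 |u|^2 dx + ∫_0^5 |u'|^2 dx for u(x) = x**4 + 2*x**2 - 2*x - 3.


||u||_{H^1}^2 = 28045070/63

The H^1 norm (squared) on an interval (0, L) is
  ||u||_{H^1}^2 = ∫_0^L u(x)^2 dx + ∫_0^L u'(x)^2 dx.
Compute u'(x) = 4*x**3 + 4*x - 2.
Then u(x)^2 = x**8 + 4*x**6 - 4*x**5 - 2*x**4 - 8*x**3 - 8*x**2 + 12*x + 9 and u'(x)^2 = 16*x**6 + 32*x**4 - 16*x**3 + 16*x**2 - 16*x + 4.
Integrate each monomial from 0 to 5 using ∫_0^5 c·x^n dx = c·5^(n+1)/(n+1):
  ∫_0^5 u(x)^2 dx = ∫_0^5 (x^8 + 4*x^6 - 4*x^5 - 2*x^4 - 8*x^3 - 8*x^2 + 12*x + 9) dx. Term by term:
    ∫_0^5 x^8 dx = 1953125/9;  ∫_0^5 4*x^6 dx = 312500/7;  ∫_0^5 -4*x^5 dx = -31250/3;
    ∫_0^5 -2*x^4 dx = -1250;  ∫_0^5 -8*x^3 dx = -1250;  ∫_0^5 -8*x^2 dx = -1000/3;
    ∫_0^5 12*x dx = 150;  ∫_0^5 9 dx = 45.
  Sum: 1953125/9 + 312500/7 − 31250/3 − 1250 − 1250 − 1000/3 + 150 + 45 = 15661910/63.
  ∫_0^5 u'(x)^2 dx = ∫_0^5 (16*x^6 + 32*x^4 - 16*x^3 + 16*x^2 - 16*x + 4) dx. Term by term:
    ∫_0^5 16*x^6 dx = 1250000/7;  ∫_0^5 32*x^4 dx = 20000;  ∫_0^5 -16*x^3 dx = -2500;
    ∫_0^5 16*x^2 dx = 2000/3;  ∫_0^5 -16*x dx = -200;  ∫_0^5 4 dx = 20.
  Sum: 1250000/7 + 20000 − 2500 + 2000/3 − 200 + 20 = 4127720/21.
Adding: ||u||_{H^1}^2 = 15661910/63 + 4127720/21 = 28045070/63.


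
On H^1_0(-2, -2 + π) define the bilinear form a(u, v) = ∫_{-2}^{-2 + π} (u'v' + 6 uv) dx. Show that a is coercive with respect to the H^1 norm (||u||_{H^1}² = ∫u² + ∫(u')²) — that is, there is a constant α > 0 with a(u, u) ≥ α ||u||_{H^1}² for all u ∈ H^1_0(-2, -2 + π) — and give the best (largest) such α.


α = 1

Coercivity of a(·,·) on H^1_0(-2, -2 + π) means a(u, u) ≥ α ||u||_{H^1}² for every u ∈ H^1_0.
The interval has length L = π, and Poincaré/coercivity depend only on L. Here a(u, u) = ∫(u')² + (6)·∫u².
Here c = 6 ≥ 1, so a(u,u) = ∫(u')² + c∫u² ≥ ∫(u')² + ∫u² = ||u||_{H^1}², i.e. α = 1 works. No larger α is possible: a(u,u) ≥ α||u||_{H^1}² means (1−α)∫(u')² ≥ (α−c)∫u², and for the modes u_n = sin(nπ(x−x₀)/L) (x₀ the left endpoint) one has ∫u_n²/∫(u_n')² = (L/(nπ))² → 0, so a(u_n,u_n)/||u_n||_{H^1}² → 1. Hence the optimal constant is α = 1.
Therefore α = 1.


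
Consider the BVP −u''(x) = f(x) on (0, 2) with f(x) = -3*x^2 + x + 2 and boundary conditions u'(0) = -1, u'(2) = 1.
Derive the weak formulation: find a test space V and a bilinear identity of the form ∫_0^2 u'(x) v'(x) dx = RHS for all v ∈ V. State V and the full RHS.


V = H^1(0, 2) (v unrestricted at boundary; u is determined up to an additive constant); weak form: ∫_0^2 u'v' dx = ∫_0^2 (-3*x^2 + x + 2) v dx + v(2) + v(0) for all v ∈ V.

Multiply both sides by a test function v and integrate from 0 to 2:
  ∫_0^2 −u''(x) v(x) dx = ∫_0^2 f(x) v(x) dx.
Integrate the LHS by parts once:
  ∫_0^2 −u'' v dx = −[u'(x) v(x)]_0^2 + ∫_0^2 u'(x) v'(x) dx.
Thus ∫_0^2 u'(x) v'(x) dx = ∫_0^2 f(x) v(x) dx + [u'(x) v(x)]_0^2.
Choose V so that boundary terms are either known or forced to vanish.
u has inhomogeneous Neumann u'(0) = -1, u'(2) = 1. [u' v]_0^2 = (1)·v(2) − (-1)·v(0) = v(2) + v(0). Take V = H^1(0, 2); boundary term becomes part of RHS.
Weak formulation: find u (satisfying any essential BC) such that ∫_0^2 u'(x) v'(x) dx = ∫_0^2 f v dx + v(2) + v(0) for all v ∈ V (Neumann data are natural BCs: they enter the RHS as boundary terms).
Substituting f(x) = -3*x^2 + x + 2, the right-hand side is ∫_0^2 (-3*x^2 + x + 2) v dx + v(2) + v(0).
Compatibility check (pure Neumann): taking v ≡ 1 ∈ V gives 0 = ∫_0^2 f dx + (1) − (-1), i.e. ∫_0^2 f dx must equal u'(0) − u'(2) = -2. Indeed ∫_0^2 (-3*x^2 + x + 2) dx = -2, so the data are compatible. The solution is then unique only up to an additive constant (fix it e.g. by requiring ∫_0^2 u dx = 0).


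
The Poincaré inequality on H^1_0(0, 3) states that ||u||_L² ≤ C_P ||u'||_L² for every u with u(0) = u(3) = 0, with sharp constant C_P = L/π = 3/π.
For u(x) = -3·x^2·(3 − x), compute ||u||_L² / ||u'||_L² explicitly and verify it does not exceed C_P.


||u||_L² / ||u'||_L² = 3*sqrt(14)/14 < C_P = 3/π.

u(x) = -3·x^2·(3 − x), so u'(x) = 9*x*(x - 2).
u(x) = -3·x^2·(3 − x) vanishes at x = 0 and x = 3, so u ∈ H^1_0(0, 3). Differentiate via the product rule and integrate the resulting polynomials term by term.
  ∫_0^3 u² dx = ∫_0^3 (9*x^6 - 54*x^5 + 81*x^4) dx. Term by term:
    ∫_0^3 9*x^6 dx = 19683/7;  ∫_0^3 -54*x^5 dx = -6561;  ∫_0^3 81*x^4 dx = 19683/5.
  Sum: 19683/7 − 6561 + 19683/5 = 6561/35.
  ∫_0^3 (u')² dx = ∫_0^3 (81*x^4 - 324*x^3 + 324*x^2) dx. Term by term:
    ∫_0^3 81*x^4 dx = 19683/5;  ∫_0^3 -324*x^3 dx = -6561;  ∫_0^3 324*x^2 dx = 2916.
  Sum: 19683/5 − 6561 + 2916 = 1458/5.
∫_0^3 u² dx = 6561/35, so ||u||_L² = 81*sqrt(35)/35.
∫_0^3 (u')² dx = 1458/5, so ||u'||_L² = 27*sqrt(10)/5.
Ratio ||u||_L² / ||u'||_L² = 3*sqrt(14)/14.
Sharp Poincaré constant on H^1_0(0, 3) is C_P = L/π = 3/π, achieved by sin(π/3·x).
A polynomial bump cannot attain the sharp Poincaré constant (only the first sine eigenfunction does), so the ratio is strictly less than C_P, consistent with ||u||_L² ≤ C_P ||u'||_L².


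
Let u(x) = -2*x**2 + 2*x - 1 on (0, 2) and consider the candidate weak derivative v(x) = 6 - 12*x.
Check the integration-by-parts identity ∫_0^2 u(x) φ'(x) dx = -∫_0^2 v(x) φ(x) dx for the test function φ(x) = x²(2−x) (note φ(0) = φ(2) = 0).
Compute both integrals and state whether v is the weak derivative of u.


LHS = 56/15, RHS = 56/5. No, v is not the weak derivative of u.

u(x) = -2*x**2 + 2*x - 1, classical derivative u'(x) = 2 - 4*x.
φ(x) = x²(2−x), so φ'(x) = x*(4 - 3*x).
Note φ(0) = φ(2) = 0, so the boundary term u·φ vanishes.
LHS = ∫_0^2 u(x) φ'(x) dx = ∫_0^2 (6*x^4 - 14*x^3 + 11*x^2 - 4*x) dx. Term by term:
  ∫_0^2 6*x^4 dx = 192/5;  ∫_0^2 -14*x^3 dx = -56;  ∫_0^2 11*x^2 dx = 88/3;
  ∫_0^2 -4*x dx = -8.
Sum: 192/5 − 56 + 88/3 − 8 = 56/15.
So LHS = 56/15.
∫_0^2 v(x) φ(x) dx = ∫_0^2 (12*x^4 - 30*x^3 + 12*x^2) dx. Term by term:
  ∫_0^2 12*x^4 dx = 384/5;  ∫_0^2 -30*x^3 dx = -120;  ∫_0^2 12*x^2 dx = 32.
Sum: 384/5 − 120 + 32 = -56/5.
So RHS = -∫_0^2 v(x) φ(x) dx = 56/5.
LHS − RHS = -112/15 ≠ 0, so the identity fails.
(For a valid weak derivative the identity must hold for EVERY test function, in particular this one. The failure shows v is NOT the weak derivative of u.)
Correct weak derivative would be u'(x) = 2 - 4*x.


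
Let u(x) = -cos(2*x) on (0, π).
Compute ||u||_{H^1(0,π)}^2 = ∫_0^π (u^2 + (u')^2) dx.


||u||_{H^1(0,π)}^2 = 5*π/2

u'(x) = 2*sin(2*x).
Expand u² and (u')² and integrate term by term on (0, π), using: for integers n ≥ 1, ∫_0^π sin²(nx) dx = ∫_0^π cos²(nx) dx = π/2; for n ≠ n', ∫_0^π sin(nx)sin(n'x) dx = ∫_0^π cos(nx)cos(n'x) dx = 0; and by product-to-sum, ∫_0^π sin(nx)cos(n'x) dx = ½∫_0^π [sin((n+n')x) + sin((n−n')x)] dx, which is 0 when n+n' is even and 2n/(n²−n'²) when n+n' is odd (it need not vanish on (0, π)).
  u² squared terms: (-1)²·∫cos(2x)² dx = 1·π/2 = π/2.
  So ∫_0^π u² dx = π/2.
  (u')² squared terms: (2)²·∫sin(2x)² dx = 4·π/2 = 2*π.
  So ∫_0^π (u')² dx = 2*π.
||u||_{H^1}^2 = (π/2) + (2*π) = 5*π/2.


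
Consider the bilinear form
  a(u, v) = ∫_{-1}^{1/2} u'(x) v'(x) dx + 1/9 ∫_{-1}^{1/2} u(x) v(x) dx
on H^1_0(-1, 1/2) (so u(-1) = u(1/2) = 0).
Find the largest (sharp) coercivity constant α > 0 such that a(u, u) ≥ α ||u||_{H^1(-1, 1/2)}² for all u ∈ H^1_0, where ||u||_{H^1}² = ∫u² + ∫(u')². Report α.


α = (1 + 4*π^2)/(9 + 4*π^2)

Coercivity of a(·,·) on H^1_0(-1, 1/2) means a(u, u) ≥ α ||u||_{H^1}² for every u ∈ H^1_0.
The interval has length L = 3/2, and Poincaré/coercivity depend only on L. Here a(u, u) = ∫(u')² + (1/9)·∫u².
Here 0 < c = 1/9 < 1. The condition a(u,u) ≥ α||u||_{H^1}² reads (1−α)∫(u')² ≥ (α−c)∫u². Any admissible α is ≤ 1 (rapidly oscillating u have ∫u²/∫(u')² → 0), and α = 1 would force 0 ≥ (1−c)∫u², impossible since c < 1; so 1−α > 0. By the sharp Poincaré inequality on H^1_0 of an interval of length L, ∫(u')² ≥ (π/L)²∫u² with equality for the first sine mode sin(π(x−x₀)/L) (x₀ the left endpoint), so the inequality holds for all u iff (1−α)(π/L)² ≥ α − c, i.e. α ≤ ((π/L)² + c)/((π/L)² + 1) = (1 + c(L/π)²)/(1 + (L/π)²). With (π/L)² = 4*π^2/9 and c = 1/9, the largest admissible constant is α = ((π/L)² + c)/((π/L)² + 1).
Simplifying, α = (1 + 4*π^2)/(9 + 4*π^2).


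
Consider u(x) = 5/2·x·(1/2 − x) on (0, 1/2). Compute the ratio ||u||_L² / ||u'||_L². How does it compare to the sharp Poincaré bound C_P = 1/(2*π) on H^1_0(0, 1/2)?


||u||_L² / ||u'||_L² = sqrt(10)/20 < C_P = 1/(2*π).

u(x) = 5/2·x·(1/2 − x), so u'(x) = 5/4 - 5*x.
u(x) = 5/2·x·(1/2 − x) vanishes at x = 0 and x = 1/2, so u ∈ H^1_0(0, 1/2). Differentiate via the product rule and integrate the resulting polynomials term by term.
  ∫_0^1/2 u² dx = ∫_0^1/2 (25*x^4/4 - 25*x^3/4 + 25*x^2/16) dx. Term by term:
    ∫_0^1/2 25*x^4/4 dx = 5/128;  ∫_0^1/2 -25*x^3/4 dx = -25/256;  ∫_0^1/2 25*x^2/16 dx = 25/384.
  Sum: 5/128 − 25/256 + 25/384 = 5/768.
  ∫_0^1/2 (u')² dx = ∫_0^1/2 (25*x^2 - 25*x/2 + 25/16) dx. Term by term:
    ∫_0^1/2 25*x^2 dx = 25/24;  ∫_0^1/2 -25*x/2 dx = -25/16;  ∫_0^1/2 25/16 dx = 25/32.
  Sum: 25/24 − 25/16 + 25/32 = 25/96.
∫_0^1/2 u² dx = 5/768, so ||u||_L² = sqrt(15)/48.
∫_0^1/2 (u')² dx = 25/96, so ||u'||_L² = 5*sqrt(6)/24.
Ratio ||u||_L² / ||u'||_L² = sqrt(10)/20.
Sharp Poincaré constant on H^1_0(0, 1/2) is C_P = L/π = 1/(2*π), achieved by sin(2*π·x).
A polynomial bump cannot attain the sharp Poincaré constant (only the first sine eigenfunction does), so the ratio is strictly less than C_P, consistent with ||u||_L² ≤ C_P ||u'||_L².


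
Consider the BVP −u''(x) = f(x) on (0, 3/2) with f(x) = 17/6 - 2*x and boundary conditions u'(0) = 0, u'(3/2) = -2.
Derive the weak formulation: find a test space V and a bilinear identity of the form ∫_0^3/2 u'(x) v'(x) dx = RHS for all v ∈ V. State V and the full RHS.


V = H^1(0, 3/2) (v unrestricted at boundary; u is determined up to an additive constant); weak form: ∫_0^3/2 u'v' dx = ∫_0^3/2 (17/6 - 2*x) v dx − 2·v(3/2) for all v ∈ V.

Multiply both sides by a test function v and integrate from 0 to 3/2:
  ∫_0^3/2 −u''(x) v(x) dx = ∫_0^3/2 f(x) v(x) dx.
Integrate the LHS by parts once:
  ∫_0^3/2 −u'' v dx = −[u'(x) v(x)]_0^3/2 + ∫_0^3/2 u'(x) v'(x) dx.
Thus ∫_0^3/2 u'(x) v'(x) dx = ∫_0^3/2 f(x) v(x) dx + [u'(x) v(x)]_0^3/2.
Choose V so that boundary terms are either known or forced to vanish.
u has inhomogeneous Neumann u'(0) = 0, u'(3/2) = -2. [u' v]_0^3/2 = (-2)·v(3/2) − (0)·v(0) = − 2·v(3/2). Take V = H^1(0, 3/2); boundary term becomes part of RHS.
Weak formulation: find u (satisfying any essential BC) such that ∫_0^3/2 u'(x) v'(x) dx = ∫_0^3/2 f v dx − 2·v(3/2) for all v ∈ V (Neumann data are natural BCs: they enter the RHS as boundary terms).
Substituting f(x) = 17/6 - 2*x, the right-hand side is ∫_0^3/2 (17/6 - 2*x) v dx − 2·v(3/2).
Compatibility check (pure Neumann): taking v ≡ 1 ∈ V gives 0 = ∫_0^3/2 f dx + (-2) − (0), i.e. ∫_0^3/2 f dx must equal u'(0) − u'(3/2) = 2. Indeed ∫_0^3/2 (17/6 - 2*x) dx = 2, so the data are compatible. The solution is then unique only up to an additive constant (fix it e.g. by requiring ∫_0^3/2 u dx = 0).


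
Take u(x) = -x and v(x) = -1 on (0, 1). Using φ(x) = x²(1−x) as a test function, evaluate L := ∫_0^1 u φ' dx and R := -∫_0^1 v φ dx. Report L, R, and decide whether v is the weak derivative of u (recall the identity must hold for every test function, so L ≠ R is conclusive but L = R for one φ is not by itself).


LHS = 1/12, RHS = 1/12. Yes, v = u' weakly.

u(x) = -x, classical derivative u'(x) = -1.
φ(x) = x²(1−x), so φ'(x) = x*(2 - 3*x).
Note φ(0) = φ(1) = 0, so the boundary term u·φ vanishes.
LHS = ∫_0^1 u(x) φ'(x) dx = ∫_0^1 (3*x^3 - 2*x^2) dx. Term by term:
  ∫_0^1 3*x^3 dx = 3/4;  ∫_0^1 -2*x^2 dx = -2/3.
Sum: 3/4 − 2/3 = 1/12.
So LHS = 1/12.
∫_0^1 v(x) φ(x) dx = ∫_0^1 (x^3 - x^2) dx. Term by term:
  ∫_0^1 x^3 dx = 1/4;  ∫_0^1 -x^2 dx = -1/3.
Sum: 1/4 − 1/3 = -1/12.
So RHS = -∫_0^1 v(x) φ(x) dx = 1/12.
LHS = RHS, so the identity holds for this test φ.
Moreover u is smooth here and v(x) = u'(x) = -1 pointwise, so the identity holds for every test function. Hence v is the weak derivative of u.


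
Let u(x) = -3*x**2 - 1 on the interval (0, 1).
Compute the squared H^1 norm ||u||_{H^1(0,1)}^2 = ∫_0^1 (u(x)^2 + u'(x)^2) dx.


||u||_{H^1}^2 = 84/5

The H^1 norm (squared) on an interval (0, L) is
  ||u||_{H^1}^2 = ∫_0^L u(x)^2 dx + ∫_0^L u'(x)^2 dx.
Compute u'(x) = -6*x.
Then u(x)^2 = 9*x**4 + 6*x**2 + 1 and u'(x)^2 = 36*x**2.
Integrate each monomial from 0 to 1 using ∫_0^1 c·x^n dx = c·1^(n+1)/(n+1):
  ∫_0^1 u(x)^2 dx = ∫_0^1 (9*x^4 + 6*x^2 + 1) dx. Term by term:
    ∫_0^1 9*x^4 dx = 9/5;  ∫_0^1 6*x^2 dx = 2;  ∫_0^1 1 dx = 1.
  Sum: 9/5 + 2 + 1 = 24/5.
  ∫_0^1 u'(x)^2 dx = ∫_0^1 (36*x^2) dx. Term by term:
    ∫_0^1 36*x^2 dx = 12.
Adding: ||u||_{H^1}^2 = 24/5 + 12 = 84/5.


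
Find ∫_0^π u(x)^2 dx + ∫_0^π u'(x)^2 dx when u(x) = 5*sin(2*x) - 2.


||u||_{H^1(0,π)}^2 = 133*π/2

u'(x) = 10*cos(2*x).
Expand u² and (u')² and integrate term by term on (0, π), using: for integers n ≥ 1, ∫_0^π sin²(nx) dx = ∫_0^π cos²(nx) dx = π/2; for n ≠ n', ∫_0^π sin(nx)sin(n'x) dx = ∫_0^π cos(nx)cos(n'x) dx = 0; and by product-to-sum, ∫_0^π sin(nx)cos(n'x) dx = ½∫_0^π [sin((n+n')x) + sin((n−n')x)] dx, which is 0 when n+n' is even and 2n/(n²−n'²) when n+n' is odd (it need not vanish on (0, π)). For the constant mode: ∫_0^π 1 dx = π, ∫_0^π cos(nx) dx = 0, ∫_0^π sin(nx) dx = (1−(−1)^n)/n.
  u² squared terms: (-2)²·∫1 dx = 4·π = 4*π;  (5)²·∫sin(2x)² dx = 25·π/2 = 25*π/2.
  u² cross terms: 2·(-2)·(5)·∫1·sin(2x) dx = -20·(0) = 0.
  So ∫_0^π u² dx = 4*π + 25*π/2 + 0 = 33*π/2.
  (u')² squared terms: (10)²·∫cos(2x)² dx = 100·π/2 = 50*π.
  So ∫_0^π (u')² dx = 50*π.
||u||_{H^1}^2 = (33*π/2) + (50*π) = 133*π/2.


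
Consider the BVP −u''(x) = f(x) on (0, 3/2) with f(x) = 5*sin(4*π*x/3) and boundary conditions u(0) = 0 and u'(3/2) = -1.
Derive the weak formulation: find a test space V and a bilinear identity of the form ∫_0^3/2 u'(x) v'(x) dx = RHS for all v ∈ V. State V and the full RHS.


V = {v ∈ H^1(0, 3/2) : v(0) = 0} (test functions vanish at x = 0 where u is specified); weak form: ∫_0^3/2 u'v' dx = ∫_0^3/2 (5*sin(4*π*x/3)) v dx − v(3/2) for all v ∈ V.

Multiply both sides by a test function v and integrate from 0 to 3/2:
  ∫_0^3/2 −u''(x) v(x) dx = ∫_0^3/2 f(x) v(x) dx.
Integrate the LHS by parts once:
  ∫_0^3/2 −u'' v dx = −[u'(x) v(x)]_0^3/2 + ∫_0^3/2 u'(x) v'(x) dx.
Thus ∫_0^3/2 u'(x) v'(x) dx = ∫_0^3/2 f(x) v(x) dx + [u'(x) v(x)]_0^3/2.
Choose V so that boundary terms are either known or forced to vanish.
Mixed BC: u(0) = 0 (Dirichlet) and u'(3/2) = -1 (Neumann). Define V = {v ∈ H^1(0, 3/2) : v(0) = 0}. Then [u' v]_0^3/2 = u'(3/2)·v(3/2) − u'(0)·0 = − v(3/2).
Weak formulation: find u (satisfying any essential BC) such that ∫_0^3/2 u'(x) v'(x) dx = ∫_0^3/2 f v dx − v(3/2) for all v ∈ V (Dirichlet at 0 absorbed into V; Neumann datum at x = 3/2 contributes the boundary term).
Substituting f(x) = 5*sin(4*π*x/3), the right-hand side is ∫_0^3/2 (5*sin(4*π*x/3)) v dx − v(3/2).


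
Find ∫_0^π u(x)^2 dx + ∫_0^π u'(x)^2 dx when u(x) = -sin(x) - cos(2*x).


||u||_{H^1(0,π)}^2 = -20/3 + 7*π/2

u'(x) = 2*sin(2*x) - cos(x).
Expand u² and (u')² and integrate term by term on (0, π), using: for integers n ≥ 1, ∫_0^π sin²(nx) dx = ∫_0^π cos²(nx) dx = π/2; for n ≠ n', ∫_0^π sin(nx)sin(n'x) dx = ∫_0^π cos(nx)cos(n'x) dx = 0; and by product-to-sum, ∫_0^π sin(nx)cos(n'x) dx = ½∫_0^π [sin((n+n')x) + sin((n−n')x)] dx, which is 0 when n+n' is even and 2n/(n²−n'²) when n+n' is odd (it need not vanish on (0, π)).
  u² squared terms: (-1)²·∫cos(2x)² dx = 1·π/2 = π/2;  (-1)²·∫sin(x)² dx = 1·π/2 = π/2.
  u² cross terms: 2·(-1)·(-1)·∫cos(2x)·sin(x) dx = 2·(-2/3) = -4/3.
  So ∫_0^π u² dx = π/2 + π/2 − 4/3 = -4/3 + π.
  (u')² squared terms: (-1)²·∫cos(x)² dx = 1·π/2 = π/2;  (2)²·∫sin(2x)² dx = 4·π/2 = 2*π.
  (u')² cross terms: 2·(-1)·(2)·∫cos(x)·sin(2x) dx = -4·(4/3) = -16/3.
  So ∫_0^π (u')² dx = π/2 + 2*π − 16/3 = -16/3 + 5*π/2.
||u||_{H^1}^2 = (-4/3 + π) + (-16/3 + 5*π/2) = -20/3 + 7*π/2.


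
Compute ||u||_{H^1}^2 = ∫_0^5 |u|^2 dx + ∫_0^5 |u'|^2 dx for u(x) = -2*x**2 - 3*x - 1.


||u||_{H^1}^2 = 18025/3

The H^1 norm (squared) on an interval (0, L) is
  ||u||_{H^1}^2 = ∫_0^L u(x)^2 dx + ∫_0^L u'(x)^2 dx.
Compute u'(x) = -4*x - 3.
Then u(x)^2 = 4*x**4 + 12*x**3 + 13*x**2 + 6*x + 1 and u'(x)^2 = 16*x**2 + 24*x + 9.
Integrate each monomial from 0 to 5 using ∫_0^5 c·x^n dx = c·5^(n+1)/(n+1):
  ∫_0^5 u(x)^2 dx = ∫_0^5 (4*x^4 + 12*x^3 + 13*x^2 + 6*x + 1) dx. Term by term:
    ∫_0^5 4*x^4 dx = 2500;  ∫_0^5 12*x^3 dx = 1875;  ∫_0^5 13*x^2 dx = 1625/3;
    ∫_0^5 6*x dx = 75;  ∫_0^5 1 dx = 5.
  Sum: 2500 + 1875 + 1625/3 + 75 + 5 = 14990/3.
  ∫_0^5 u'(x)^2 dx = ∫_0^5 (16*x^2 + 24*x + 9) dx. Term by term:
    ∫_0^5 16*x^2 dx = 2000/3;  ∫_0^5 24*x dx = 300;  ∫_0^5 9 dx = 45.
  Sum: 2000/3 + 300 + 45 = 3035/3.
Adding: ||u||_{H^1}^2 = 14990/3 + 3035/3 = 18025/3.


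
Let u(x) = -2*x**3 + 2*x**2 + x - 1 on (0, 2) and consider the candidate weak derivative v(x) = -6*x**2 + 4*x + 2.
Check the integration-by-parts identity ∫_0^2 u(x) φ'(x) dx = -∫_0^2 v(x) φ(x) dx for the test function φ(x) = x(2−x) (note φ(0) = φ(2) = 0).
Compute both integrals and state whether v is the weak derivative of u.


LHS = 44/15, RHS = 8/5. No, v is not the weak derivative of u.

u(x) = -2*x**3 + 2*x**2 + x - 1, classical derivative u'(x) = -6*x**2 + 4*x + 1.
φ(x) = x(2−x), so φ'(x) = 2 - 2*x.
Note φ(0) = φ(2) = 0, so the boundary term u·φ vanishes.
LHS = ∫_0^2 u(x) φ'(x) dx = ∫_0^2 (4*x^4 - 8*x^3 + 2*x^2 + 4*x - 2) dx. Term by term:
  ∫_0^2 4*x^4 dx = 128/5;  ∫_0^2 -8*x^3 dx = -32;  ∫_0^2 2*x^2 dx = 16/3;
  ∫_0^2 4*x dx = 8;  ∫_0^2 -2 dx = -4.
Sum: 128/5 − 32 + 16/3 + 8 − 4 = 44/15.
So LHS = 44/15.
∫_0^2 v(x) φ(x) dx = ∫_0^2 (6*x^4 - 16*x^3 + 6*x^2 + 4*x) dx. Term by term:
  ∫_0^2 6*x^4 dx = 192/5;  ∫_0^2 -16*x^3 dx = -64;  ∫_0^2 6*x^2 dx = 16;
  ∫_0^2 4*x dx = 8.
Sum: 192/5 − 64 + 16 + 8 = -8/5.
So RHS = -∫_0^2 v(x) φ(x) dx = 8/5.
LHS − RHS = 4/3 ≠ 0, so the identity fails.
(For a valid weak derivative the identity must hold for EVERY test function, in particular this one. The failure shows v is NOT the weak derivative of u.)
Correct weak derivative would be u'(x) = -6*x**2 + 4*x + 1.


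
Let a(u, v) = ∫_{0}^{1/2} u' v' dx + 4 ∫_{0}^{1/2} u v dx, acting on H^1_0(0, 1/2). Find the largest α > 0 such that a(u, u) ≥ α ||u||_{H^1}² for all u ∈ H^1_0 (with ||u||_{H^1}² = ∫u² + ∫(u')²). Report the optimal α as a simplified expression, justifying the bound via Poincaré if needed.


α = 1

Coercivity of a(·,·) on H^1_0(0, 1/2) means a(u, u) ≥ α ||u||_{H^1}² for every u ∈ H^1_0.
The interval has length L = 1/2, and Poincaré/coercivity depend only on L. Here a(u, u) = ∫(u')² + (4)·∫u².
Here c = 4 ≥ 1, so a(u,u) = ∫(u')² + c∫u² ≥ ∫(u')² + ∫u² = ||u||_{H^1}², i.e. α = 1 works. No larger α is possible: a(u,u) ≥ α||u||_{H^1}² means (1−α)∫(u')² ≥ (α−c)∫u², and for the modes u_n = sin(nπ(x−x₀)/L) (x₀ the left endpoint) one has ∫u_n²/∫(u_n')² = (L/(nπ))² → 0, so a(u_n,u_n)/||u_n||_{H^1}² → 1. Hence the optimal constant is α = 1.
Therefore α = 1.


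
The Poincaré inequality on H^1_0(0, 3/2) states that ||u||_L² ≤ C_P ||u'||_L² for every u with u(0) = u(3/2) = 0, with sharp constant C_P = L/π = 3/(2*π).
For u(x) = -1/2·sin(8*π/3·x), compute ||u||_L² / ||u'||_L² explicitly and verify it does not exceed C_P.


||u||_L² / ||u'||_L² = 3/(8*π) < C_P = 3/(2*π).

u(x) = -1/2·sin(8*π/3·x), so u'(x) = -4*π*cos(8*π*x/3)/3.
Writing u(x) = A·sin(kπx/L) with A = -1/2 and k = 4, use ∫_0^L sin²(kπx/L) dx = L/2 and ∫_0^L cos²(kπx/L) dx = L/2.
u² = 1/4·sin²(8*π/3·x) and (u')² = 16*π^2/9·cos²(8*π/3·x), and each of sin², cos² integrates to L/2 = 3/4 over (0, 3/2).
∫_0^3/2 u² dx = 3/16, so ||u||_L² = sqrt(3)/4.
∫_0^3/2 (u')² dx = 4*π^2/3, so ||u'||_L² = 2*sqrt(3)*π/3.
Ratio ||u||_L² / ||u'||_L² = 3/(8*π).
Sharp Poincaré constant on H^1_0(0, 3/2) is C_P = L/π = 3/(2*π), achieved by sin(2*π/3·x).
This is the k = 4 harmonic; the ratio L/(kπ) is strictly less than C_P = L/π, consistent with the sharp inequality ||u||_L² ≤ C_P ||u'||_L².


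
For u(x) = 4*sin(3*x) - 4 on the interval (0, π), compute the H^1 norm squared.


||u||_{H^1(0,π)}^2 = -64/3 + 96*π

u'(x) = 12*cos(3*x).
Expand u² and (u')² and integrate term by term on (0, π), using: for integers n ≥ 1, ∫_0^π sin²(nx) dx = ∫_0^π cos²(nx) dx = π/2; for n ≠ n', ∫_0^π sin(nx)sin(n'x) dx = ∫_0^π cos(nx)cos(n'x) dx = 0; and by product-to-sum, ∫_0^π sin(nx)cos(n'x) dx = ½∫_0^π [sin((n+n')x) + sin((n−n')x)] dx, which is 0 when n+n' is even and 2n/(n²−n'²) when n+n' is odd (it need not vanish on (0, π)). For the constant mode: ∫_0^π 1 dx = π, ∫_0^π cos(nx) dx = 0, ∫_0^π sin(nx) dx = (1−(−1)^n)/n.
  u² squared terms: (-4)²·∫1 dx = 16·π = 16*π;  (4)²·∫sin(3x)² dx = 16·π/2 = 8*π.
  u² cross terms: 2·(-4)·(4)·∫1·sin(3x) dx = -32·(2/3) = -64/3.
  So ∫_0^π u² dx = 16*π + 8*π − 64/3 = -64/3 + 24*π.
  (u')² squared terms: (12)²·∫cos(3x)² dx = 144·π/2 = 72*π.
  So ∫_0^π (u')² dx = 72*π.
||u||_{H^1}^2 = (-64/3 + 24*π) + (72*π) = -64/3 + 96*π.


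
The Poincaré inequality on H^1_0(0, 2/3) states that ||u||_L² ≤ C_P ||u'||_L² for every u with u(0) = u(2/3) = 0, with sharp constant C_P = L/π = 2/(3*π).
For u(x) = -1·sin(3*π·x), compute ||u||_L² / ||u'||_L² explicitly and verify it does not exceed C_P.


||u||_L² / ||u'||_L² = 1/(3*π) < C_P = 2/(3*π).

u(x) = -1·sin(3*π·x), so u'(x) = -3*π*cos(3*π*x).
Writing u(x) = A·sin(kπx/L) with A = -1 and k = 2, use ∫_0^L sin²(kπx/L) dx = L/2 and ∫_0^L cos²(kπx/L) dx = L/2.
u² = 1·sin²(3*π·x) and (u')² = 9*π^2·cos²(3*π·x), and each of sin², cos² integrates to L/2 = 1/3 over (0, 2/3).
∫_0^2/3 u² dx = 1/3, so ||u||_L² = sqrt(3)/3.
∫_0^2/3 (u')² dx = 3*π^2, so ||u'||_L² = sqrt(3)*π.
Ratio ||u||_L² / ||u'||_L² = 1/(3*π).
Sharp Poincaré constant on H^1_0(0, 2/3) is C_P = L/π = 2/(3*π), achieved by sin(3*π/2·x).
This is the k = 2 harmonic; the ratio L/(kπ) is strictly less than C_P = L/π, consistent with the sharp inequality ||u||_L² ≤ C_P ||u'||_L².


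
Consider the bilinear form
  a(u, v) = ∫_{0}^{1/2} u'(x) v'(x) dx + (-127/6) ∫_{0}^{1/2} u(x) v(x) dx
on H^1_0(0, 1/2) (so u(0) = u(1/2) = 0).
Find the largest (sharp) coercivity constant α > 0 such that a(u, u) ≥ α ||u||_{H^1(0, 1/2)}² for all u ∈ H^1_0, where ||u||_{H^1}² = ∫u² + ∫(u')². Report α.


α = (-127 + 24*π^2)/(6*(1 + 4*π^2))

Coercivity of a(·,·) on H^1_0(0, 1/2) means a(u, u) ≥ α ||u||_{H^1}² for every u ∈ H^1_0.
The interval has length L = 1/2, and Poincaré/coercivity depend only on L. Here a(u, u) = ∫(u')² + (-127/6)·∫u².
Here c = -127/6 < 0 with |c| < (π/L)² = 4*π^2, so coercivity still holds. The condition a(u,u) ≥ α||u||_{H^1}² reads (1−α)∫(u')² ≥ (α−c)∫u². Any admissible α is ≤ 1 (rapidly oscillating u have ∫u²/∫(u')² → 0), and α = 1 would force 0 ≥ (1−c)∫u², impossible since c < 1; so 1−α > 0. By the sharp Poincaré inequality on H^1_0 of an interval of length L, ∫(u')² ≥ (π/L)²∫u² with equality for the first sine mode sin(π(x−x₀)/L) (x₀ the left endpoint), so the inequality holds for all u iff (1−α)(π/L)² ≥ α − c, i.e. α ≤ ((π/L)² + c)/((π/L)² + 1) = (1 + c(L/π)²)/(1 + (L/π)²). (Direct route, valid since c ≤ 0: Poincaré gives c∫u² ≥ c(L/π)²∫(u')², so a(u,u) ≥ (1 + c(L/π)²)∫(u')², while ||u||_{H^1}² ≤ (1 + (L/π)²)∫(u')²; dividing yields the same α.) With (π/L)² = 4*π^2 and c = -127/6, the largest admissible constant is α = ((π/L)² + c)/((π/L)² + 1).
Simplifying, α = (-127 + 24*π^2)/(6*(1 + 4*π^2)).


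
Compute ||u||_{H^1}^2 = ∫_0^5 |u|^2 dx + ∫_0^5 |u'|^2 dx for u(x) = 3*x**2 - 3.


||u||_{H^1}^2 = 6420

The H^1 norm (squared) on an interval (0, L) is
  ||u||_{H^1}^2 = ∫_0^L u(x)^2 dx + ∫_0^L u'(x)^2 dx.
Compute u'(x) = 6*x.
Then u(x)^2 = 9*x**4 - 18*x**2 + 9 and u'(x)^2 = 36*x**2.
Integrate each monomial from 0 to 5 using ∫_0^5 c·x^n dx = c·5^(n+1)/(n+1):
  ∫_0^5 u(x)^2 dx = ∫_0^5 (9*x^4 - 18*x^2 + 9) dx. Term by term:
    ∫_0^5 9*x^4 dx = 5625;  ∫_0^5 -18*x^2 dx = -750;  ∫_0^5 9 dx = 45.
  Sum: 5625 − 750 + 45 = 4920.
  ∫_0^5 u'(x)^2 dx = ∫_0^5 (36*x^2) dx. Term by term:
    ∫_0^5 36*x^2 dx = 1500.
Adding: ||u||_{H^1}^2 = 4920 + 1500 = 6420.


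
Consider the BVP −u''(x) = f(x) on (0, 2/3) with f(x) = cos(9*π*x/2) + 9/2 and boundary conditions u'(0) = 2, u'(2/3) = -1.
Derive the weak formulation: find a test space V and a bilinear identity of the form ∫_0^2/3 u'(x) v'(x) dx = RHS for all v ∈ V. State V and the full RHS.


V = H^1(0, 2/3) (v unrestricted at boundary; u is determined up to an additive constant); weak form: ∫_0^2/3 u'v' dx = ∫_0^2/3 (cos(9*π*x/2) + 9/2) v dx − v(2/3) − 2·v(0) for all v ∈ V.

Multiply both sides by a test function v and integrate from 0 to 2/3:
  ∫_0^2/3 −u''(x) v(x) dx = ∫_0^2/3 f(x) v(x) dx.
Integrate the LHS by parts once:
  ∫_0^2/3 −u'' v dx = −[u'(x) v(x)]_0^2/3 + ∫_0^2/3 u'(x) v'(x) dx.
Thus ∫_0^2/3 u'(x) v'(x) dx = ∫_0^2/3 f(x) v(x) dx + [u'(x) v(x)]_0^2/3.
Choose V so that boundary terms are either known or forced to vanish.
u has inhomogeneous Neumann u'(0) = 2, u'(2/3) = -1. [u' v]_0^2/3 = (-1)·v(2/3) − (2)·v(0) = − v(2/3) − 2·v(0). Take V = H^1(0, 2/3); boundary term becomes part of RHS.
Weak formulation: find u (satisfying any essential BC) such that ∫_0^2/3 u'(x) v'(x) dx = ∫_0^2/3 f v dx − v(2/3) − 2·v(0) for all v ∈ V (Neumann data are natural BCs: they enter the RHS as boundary terms).
Substituting f(x) = cos(9*π*x/2) + 9/2, the right-hand side is ∫_0^2/3 (cos(9*π*x/2) + 9/2) v dx − v(2/3) − 2·v(0).
Compatibility check (pure Neumann): taking v ≡ 1 ∈ V gives 0 = ∫_0^2/3 f dx + (-1) − (2), i.e. ∫_0^2/3 f dx must equal u'(0) − u'(2/3) = 3. Indeed ∫_0^2/3 (cos(9*π*x/2) + 9/2) dx = 3, so the data are compatible. The solution is then unique only up to an additive constant (fix it e.g. by requiring ∫_0^2/3 u dx = 0).
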